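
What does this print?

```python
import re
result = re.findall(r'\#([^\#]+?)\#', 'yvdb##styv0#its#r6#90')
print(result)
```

['styv0', 'r6']

Scanning left to right: at [5:12] match '#styv0#', group 1 = 'styv0'; at [15:19] match '#r6#', group 1 = 'r6'.
One capturing group, so `findall` returns just the captured substring from each match — 2 in all.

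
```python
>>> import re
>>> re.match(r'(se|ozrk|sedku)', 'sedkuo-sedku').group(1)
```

`|` is ordered: at each position the engine commits to the first alternative that works.
`re.match` only tries the pattern at the start of the string.
The match spans [0:2] → 'se'.
Captured: group 1 = 'se'.

'se'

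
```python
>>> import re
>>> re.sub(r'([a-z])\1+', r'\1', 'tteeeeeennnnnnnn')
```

'ten'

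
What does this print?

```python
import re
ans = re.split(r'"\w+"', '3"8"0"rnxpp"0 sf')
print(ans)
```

['3', '0', '0 sf']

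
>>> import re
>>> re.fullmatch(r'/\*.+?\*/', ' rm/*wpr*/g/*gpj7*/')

None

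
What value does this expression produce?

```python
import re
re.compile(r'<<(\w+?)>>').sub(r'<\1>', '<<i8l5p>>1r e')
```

'<i8l5p>1r e'

`\1` in the replacement pulls in group 1's text for each match.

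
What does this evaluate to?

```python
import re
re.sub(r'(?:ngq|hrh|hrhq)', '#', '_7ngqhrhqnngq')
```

'_7##qn#'

The regex engine tests alternatives in the order written; an earlier branch that matches wins even if a later one would match more.
Matches: at [2:5] → 'ngq'; at [5:8] → 'hrh'; at [10:13] → 'ngq'.
`sub` substitutes '#' at each match site.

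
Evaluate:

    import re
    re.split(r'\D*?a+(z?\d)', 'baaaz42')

The pattern matches zero or more of a non-digit (lazy), then one or more of the literal 'a'; then optionally a literal 'z', then a digit (captured).
Matches to split on: at [0:6] → 'baaaz4'.
`re.split` interleaves the captured-group text with the surrounding fragments.

['', 'z4', '2']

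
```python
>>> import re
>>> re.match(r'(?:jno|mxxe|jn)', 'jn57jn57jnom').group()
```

With `match`, the pattern is implicitly anchored at the beginning.
The match spans [0:2] → 'jn'.

'jn'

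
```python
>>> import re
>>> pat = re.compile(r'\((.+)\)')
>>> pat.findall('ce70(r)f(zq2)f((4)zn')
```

['r)f(zq2)f((4']

Matches: at [4:18] match '(r)f(zq2)f((4)', group 1 = 'r)f(zq2)f((4'.
Because there's exactly one group, `findall` drops the full match and keeps group 1 from the one hit.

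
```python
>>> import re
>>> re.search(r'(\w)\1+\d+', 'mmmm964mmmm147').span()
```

(0, 7)

After group 1 captures some text, `\1` only succeeds where that same text appears again.
`search` walks the string left to right and returns the first match it finds.
The match spans [0:7] → 'mmmm964'.
Captured: group 1 = 'm'.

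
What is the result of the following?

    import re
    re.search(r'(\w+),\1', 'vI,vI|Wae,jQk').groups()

('vI',)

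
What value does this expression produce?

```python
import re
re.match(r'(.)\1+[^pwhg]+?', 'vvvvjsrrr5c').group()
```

'vvvvj'

`\1` is not a pattern — it's the concrete string captured by group 1, re-applied verbatim.
`re.match` only tries the pattern at the start of the string.
The match spans [0:5] → 'vvvvj'.
Captured: group 1 = 'v'.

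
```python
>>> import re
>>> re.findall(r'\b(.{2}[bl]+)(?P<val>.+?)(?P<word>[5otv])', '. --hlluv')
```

[('hll', 'u', 'v')]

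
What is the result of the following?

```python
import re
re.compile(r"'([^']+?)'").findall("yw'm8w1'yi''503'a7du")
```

['m8w1', '503']

Matches: at [2:8] match "'m8w1'", group 1 = 'm8w1'; at [11:16] match "'503'", group 1 = '503'.
With a single group, `findall` returns only what that group captured — 2 items.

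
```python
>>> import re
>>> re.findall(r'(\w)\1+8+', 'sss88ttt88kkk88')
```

A backreference is literal: `\1` must see the identical characters the first group matched.
Walking the string: at [0:5] match 'sss88', group 1 = 's'; at [5:10] match 'ttt88', group 1 = 't'; at [10:15] match 'kkk88', group 1 = 'k'.
`findall` collects group 1 from each match (3 total).

['s', 't', 'k']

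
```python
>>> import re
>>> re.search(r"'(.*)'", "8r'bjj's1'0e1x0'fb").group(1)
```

"bjj's1'0e1x0"

`re.search` tries every starting position until one works.
The match spans [2:16] → "'bjj's1'0e1x0'".
Captured: group 1 = "bjj's1'0e1x0".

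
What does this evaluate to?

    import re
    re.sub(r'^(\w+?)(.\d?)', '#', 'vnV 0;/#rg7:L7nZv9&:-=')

'#V 0;/#rg7:L7nZv9&:-='

A `+?`/`*?`/`{m,n}?` starts at its minimum and grows only as far as needed for what follows to match.
Each match is replaced by '#'.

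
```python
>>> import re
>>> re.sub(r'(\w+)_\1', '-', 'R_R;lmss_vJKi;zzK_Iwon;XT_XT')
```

A backreference is literal: `\1` must see the identical characters the first group matched.
Matches: at [0:3] → 'R_R'; at [23:28] → 'XT_XT'.
Each match is replaced by '-'.

'-;lmss_vJKi;zzK_Iwon;-'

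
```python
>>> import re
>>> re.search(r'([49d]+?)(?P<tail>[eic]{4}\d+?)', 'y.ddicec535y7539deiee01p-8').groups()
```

('dd', 'icec5')

The pattern matches one or more of one of [49d] (lazy) (captured); then exactly 4 of one of [eic], then one or more of a digit (lazy) (captured as 'tail').
A `+?`/`*?`/`{m,n}?` starts at its minimum and grows only as far as needed for what follows to match.
Unlike `match`, `search` isn't anchored — it looks for the pattern anywhere in the string.
The match spans [2:9] → 'ddicec5'.
Captured: group 1 = 'dd', group 2 = 'icec5'.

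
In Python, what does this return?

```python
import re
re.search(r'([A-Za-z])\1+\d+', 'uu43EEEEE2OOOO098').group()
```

'uu43'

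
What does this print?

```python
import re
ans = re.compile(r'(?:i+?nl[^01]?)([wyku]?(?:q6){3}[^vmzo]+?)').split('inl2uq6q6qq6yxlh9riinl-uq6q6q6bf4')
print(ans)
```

['inl2uq6q6qq6yxlh9r', 'uq6q6q6b', 'f4']

Pattern: one or more of a literal 'i' (lazy), then the literal 'nl', then optionally any character except [01] (non-capturing group); then optionally one of [wyku], then the literal 'q6' repeated 3 times, then one or more of any character except [vmzo] (lazy) (captured).
A non-greedy quantifier consumes as few characters as it can — just enough that the remainder of the pattern still matches from where it stops; whatever follows it matches normally.
Matches to split on: at [18:31] → 'iinl-uq6q6q6b'.
`re.split` interleaves the captured-group text with the surrounding fragments.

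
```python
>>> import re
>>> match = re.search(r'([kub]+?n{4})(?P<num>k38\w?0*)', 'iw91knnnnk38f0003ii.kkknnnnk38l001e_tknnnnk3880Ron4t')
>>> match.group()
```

The match spans [4:16] → 'knnnnk38f000'.

'knnnnk38f000'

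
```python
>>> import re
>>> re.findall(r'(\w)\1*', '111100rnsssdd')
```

After group 1 captures some text, `\1` only succeeds where that same text appears again.
Matches: at [0:4] match '1111', group 1 = '1'; at [4:6] match '00', group 1 = '0'; at [6:7] match 'r', group 1 = 'r'; at [7:8] match 'n', group 1 = 'n'; at [8:11] match 'sss', group 1 = 's'; ….
One capturing group, so `findall` returns just the captured substring from each match — 6 in all.

['1', '0', 'r', 'n', 's', 'd']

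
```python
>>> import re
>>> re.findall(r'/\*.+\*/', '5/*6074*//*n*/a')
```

Since nothing is captured, `findall` lists the 1 matched substring directly.

['/*6074*//*n*/']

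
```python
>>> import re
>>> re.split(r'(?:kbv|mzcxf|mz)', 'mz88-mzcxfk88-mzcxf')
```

['', '88-', 'k88-', '']

Branches in `(...|...)` are attempted left-to-right; the first branch that allows the whole pattern to succeed is taken.
Splitting on the pattern gives 4 pieces.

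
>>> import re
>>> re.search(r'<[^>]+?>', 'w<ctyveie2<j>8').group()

The match spans [1:13] → '<ctyveie2<j>'.

'<ctyveie2<j>'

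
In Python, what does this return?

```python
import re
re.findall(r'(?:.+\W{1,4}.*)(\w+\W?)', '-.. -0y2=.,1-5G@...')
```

The pattern matches one or more of any character, then 1 to 4 of a non-word character, then zero or more of any character (non-capturing group); then one or more of a word character, then optionally a non-word character (captured).
Scanning left to right: at [0:16] match '-.. -0y2=.,1-5G@', group 1 = 'G@'.
Because there's exactly one group, `findall` drops the full match and keeps group 1 from the one hit.

['G@']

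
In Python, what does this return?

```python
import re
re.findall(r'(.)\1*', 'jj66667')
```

`\1` has to match the exact text group 1 already captured.
One capturing group, so `findall` returns just the captured substring from each match — 3 in all.

['j', '6', '7']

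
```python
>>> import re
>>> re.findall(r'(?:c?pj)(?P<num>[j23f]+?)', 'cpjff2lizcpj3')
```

['f', '3']

The pattern matches optionally the literal 'c', then the literal 'pj' (non-capturing group); then one or more of one of [j23f] (lazy) (captured as 'num').
With the lazy modifier that quantifier settles for the fewest repetitions that let the rest of the pattern succeed (the atoms after it are unaffected and can still be greedy).
Walking the string: at [0:4] match 'cpjf', group 1 = 'f'; at [9:13] match 'cpj3', group 1 = '3'.
One capturing group, so `findall` returns just the captured substring from each match — 2 in all.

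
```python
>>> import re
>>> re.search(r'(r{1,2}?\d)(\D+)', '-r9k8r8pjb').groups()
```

Pattern: 1 to 2 of a literal 'r' (lazy), then a digit (captured); then one or more of a non-digit (captured).
Unlike `match`, `search` isn't anchored — it looks for the pattern anywhere in the string.
The match spans [1:4] → 'r9k'.
Captured: group 1 = 'r9', group 2 = 'k'.

('r9', 'k')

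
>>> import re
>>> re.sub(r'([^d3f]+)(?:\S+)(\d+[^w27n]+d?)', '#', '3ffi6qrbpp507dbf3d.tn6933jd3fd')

'3ff#'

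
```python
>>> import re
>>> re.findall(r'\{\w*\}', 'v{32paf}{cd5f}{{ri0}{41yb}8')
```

['{32paf}', '{cd5f}', '{ri0}', '{41yb}']

Matches: at [1:8] → '{32paf}'; at [8:14] → '{cd5f}'; at [15:20] → '{ri0}'; at [20:26] → '{41yb}'.
`findall` yields the raw match text (4 of them) because the pattern has no groups.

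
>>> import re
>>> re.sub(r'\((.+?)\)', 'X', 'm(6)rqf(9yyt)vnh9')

Matches: at [1:4] → '(6)'; at [7:13] → '(9yyt)'.
`sub` substitutes 'X' at each match site.

'mXrqfXvnh9'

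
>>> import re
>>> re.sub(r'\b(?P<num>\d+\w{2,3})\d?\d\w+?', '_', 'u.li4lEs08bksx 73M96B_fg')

'u.li4lEs08bksx __fg'

The `?` after the quantifier makes it lazy — it takes as little as possible before letting the rest of the pattern try.
Every occurrence is swapped for '_'.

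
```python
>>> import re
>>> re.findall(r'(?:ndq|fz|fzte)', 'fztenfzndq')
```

['fz', 'fz', 'ndq']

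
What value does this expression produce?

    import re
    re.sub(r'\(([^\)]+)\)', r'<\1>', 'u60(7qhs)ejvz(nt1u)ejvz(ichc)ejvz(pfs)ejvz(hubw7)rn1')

Matches: at [3:9] → '(7qhs)'; at [13:19] → '(nt1u)'; at [23:29] → '(ichc)'; at [33:38] → '(pfs)'; at [42:49] → '(hubw7)'.
Each match is replaced using the text its own group 1 captured.

'u60<7qhs>ejvz<nt1u>ejvz<ichc>ejvz<pfs>ejvz<hubw7>rn1'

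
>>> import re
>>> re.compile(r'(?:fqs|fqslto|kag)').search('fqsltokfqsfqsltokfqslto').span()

(0, 3)

Alternation tries branches left to right and keeps the first one that lets the overall match succeed at that position.
`re.search` tries every starting position until one works.
The match spans [0:3] → 'fqs'.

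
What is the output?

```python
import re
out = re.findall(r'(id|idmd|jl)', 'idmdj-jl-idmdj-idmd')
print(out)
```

The regex engine tests alternatives in the order written; an earlier branch that matches wins even if a later one would match more.
Because there's exactly one group, `findall` drops the full match and keeps group 1 from each hit.

['id', 'jl', 'id', 'id']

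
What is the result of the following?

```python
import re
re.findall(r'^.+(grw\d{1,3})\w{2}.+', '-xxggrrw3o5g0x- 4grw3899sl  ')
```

['grw389']

The pattern matches anchored at the start of the string; then one or more of any character; then the literal 'grw', then 1 to 3 of a digit (captured); then exactly 2 of a word character, then one or more of any character.
Scanning left to right: at [0:28] match '-xxggrrw3o5g0x- 4grw3899sl  ', group 1 = 'grw389'.
Because there's exactly one group, `findall` drops the full match and keeps group 1 from the one hit.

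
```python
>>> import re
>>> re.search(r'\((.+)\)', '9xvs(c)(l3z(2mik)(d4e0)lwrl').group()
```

'(c)(l3z(2mik)(d4e0)'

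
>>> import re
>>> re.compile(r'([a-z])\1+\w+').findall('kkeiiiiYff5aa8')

['k']

`\1` is not a pattern — it's the concrete string captured by group 1, re-applied verbatim.
`findall` collects group 1 from the one match (1 total).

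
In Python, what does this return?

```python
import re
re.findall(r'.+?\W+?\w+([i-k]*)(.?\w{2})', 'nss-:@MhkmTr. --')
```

[('', 'Tr')]

The pattern matches one or more of any character (lazy), then one or more of a non-word character (lazy), then one or more of a word character; then zero or more of a character in [i-k] (captured); then optionally any character, then exactly 2 of a word character (captured).
Walking the string: at [0:12] match 'nss-:@MhkmTr', groups = ('', 'Tr').
Multiple groups make `findall` return tuples — one 2-tuple for the one match.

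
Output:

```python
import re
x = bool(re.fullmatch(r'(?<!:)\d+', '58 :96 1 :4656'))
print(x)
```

False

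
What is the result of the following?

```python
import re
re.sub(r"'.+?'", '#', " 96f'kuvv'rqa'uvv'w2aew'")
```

" 96f#rqa#w2aew'"

Matches: at [4:10] → "'kuvv'"; at [13:18] → "'uvv'".
`sub` substitutes '#' at each match site.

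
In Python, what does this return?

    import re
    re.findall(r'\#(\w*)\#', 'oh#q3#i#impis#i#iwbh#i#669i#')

Scanning left to right: at [2:6] match '#q3#', group 1 = 'q3'; at [7:14] match '#impis#', group 1 = 'impis'; at [15:21] match '#iwbh#', group 1 = 'iwbh'; at [22:28] match '#669i#', group 1 = '669i'.
With a single group, `findall` returns only what that group captured — 4 items.

['q3', 'impis', 'iwbh', '669i']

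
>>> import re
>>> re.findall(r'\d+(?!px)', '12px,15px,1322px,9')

The negative lookahead/lookbehind blocks any match where the forbidden context is present.
No capturing groups, so `findall` returns the 4 full match strings.

['1', '1', '132', '9']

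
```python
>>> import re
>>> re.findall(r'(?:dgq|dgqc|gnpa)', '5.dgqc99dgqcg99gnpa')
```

['dgq', 'dgq', 'gnpa']

Alternation tries branches left to right and keeps the first one that lets the overall match succeed at that position.
Scanning left to right: at [2:5] → 'dgq'; at [8:11] → 'dgq'; at [15:19] → 'gnpa'.
With no groups in the pattern, `findall` gives back each whole match — 3 here.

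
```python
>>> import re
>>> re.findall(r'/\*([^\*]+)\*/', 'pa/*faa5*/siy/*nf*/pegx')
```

['faa5', 'nf']

With a single group, `findall` returns only what that group captured — 2 items.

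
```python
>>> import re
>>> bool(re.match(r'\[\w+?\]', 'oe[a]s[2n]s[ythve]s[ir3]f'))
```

False

`re.match` won't scan ahead — the pattern has to work from the very first character.
Here position 0 doesn't satisfy it, so the call returns None, and `bool(None)` is False.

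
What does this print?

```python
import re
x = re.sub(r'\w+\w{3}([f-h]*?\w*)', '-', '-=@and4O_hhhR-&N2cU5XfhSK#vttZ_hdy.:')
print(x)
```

-=@--&-#-.:

This matches one or more of a word character, then exactly 3 of a word character; then zero or more of a character in [f-h] (lazy), then zero or more of a word character (captured).
Matches: at [3:13] → 'and4O_hhhR'; at [15:25] → 'N2cU5XfhSK'; at [26:34] → 'vttZ_hdy'.
Each match is replaced by '-'.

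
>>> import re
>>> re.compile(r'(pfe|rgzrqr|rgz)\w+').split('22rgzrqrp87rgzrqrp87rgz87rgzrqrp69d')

['22', 'rgzrqr', '']

Alternation isn't longest-match — the leftmost alternative that fits at this position is chosen.
Matches to split on: at [2:35] → 'rgzrqrp87rgzrqrp87rgz87rgzrqrp69d'.
Because the pattern has a capturing group, `split` also inserts each captured text between the pieces.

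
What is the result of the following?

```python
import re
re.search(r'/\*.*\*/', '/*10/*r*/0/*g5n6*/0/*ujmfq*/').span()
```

`re.search` tries every starting position until one works.
The match spans [0:28] → '/*10/*r*/0/*g5n6*/0/*ujmfq*/'.

(0, 28)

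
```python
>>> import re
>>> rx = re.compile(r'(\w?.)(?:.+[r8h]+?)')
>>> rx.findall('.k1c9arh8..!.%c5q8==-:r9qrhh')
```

['.']

Pattern: optionally a word character, then any character (captured); then one or more of any character, then one or more of one of [r8h] (lazy) (non-capturing group).
Matches: at [0:28] match '.k1c9arh8..!.%c5q8==-:r9qrhh', group 1 = '.'.
One capturing group, so `findall` returns just the captured substring from the one match — 1 in all.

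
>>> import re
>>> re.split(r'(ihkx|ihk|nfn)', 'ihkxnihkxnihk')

['', 'ihkx', 'n', 'ihkx', 'n', 'ihk', '']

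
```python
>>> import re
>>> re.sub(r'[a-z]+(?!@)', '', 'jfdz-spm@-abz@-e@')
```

`(?!…)`/`(?<!…)` only lets a position through if the neighbouring text does NOT match; no characters are consumed.
Every occurrence is swapped for ''.

'-m@-z@-e@'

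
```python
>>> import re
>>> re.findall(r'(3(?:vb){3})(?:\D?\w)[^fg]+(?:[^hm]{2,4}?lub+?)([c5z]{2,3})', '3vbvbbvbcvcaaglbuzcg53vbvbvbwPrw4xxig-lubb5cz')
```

[('3vbvbvb', '5cz')]

The pattern matches the literal '3', then the literal 'vb' repeated 3 times (captured); then optionally a non-digit, then a word character (non-capturing group); then one or more of any character except [fg]; then 2 to 4 of any character except [hm] (lazy), then the literal 'lu', then one or more of the literal 'b' (lazy) (non-capturing group); then 2 to 3 of one of [c5z] (captured).
Matches: at [21:45] match '3vbvbvbwPrw4xxig-lubb5cz', groups = ('3vbvbvb', '5cz').
With 2 capturing groups, `findall` returns a 2-tuple per match.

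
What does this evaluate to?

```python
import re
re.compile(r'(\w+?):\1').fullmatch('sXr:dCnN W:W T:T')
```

None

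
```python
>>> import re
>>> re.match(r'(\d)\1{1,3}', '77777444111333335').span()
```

(0, 4)

After group 1 captures some text, `\1` only succeeds where that same text appears again.
`match` is anchored at position 0; if the pattern doesn't fit there, it returns None.
The match spans [0:4] → '7777'.
Captured: group 1 = '7'.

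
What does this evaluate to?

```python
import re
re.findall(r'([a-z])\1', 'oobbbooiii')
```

['o', 'b', 'o', 'i']

`\1` has to match the exact text group 1 already captured.
Matches: at [0:2] match 'oo', group 1 = 'o'; at [2:4] match 'bb', group 1 = 'b'; at [5:7] match 'oo', group 1 = 'o'; at [7:9] match 'ii', group 1 = 'i'.
One capturing group, so `findall` returns just the captured substring from each match — 4 in all.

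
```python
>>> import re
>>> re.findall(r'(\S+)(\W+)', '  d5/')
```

[('d5', '/')]

The pattern matches one or more of a non-whitespace character (captured); then one or more of a non-word character (captured).
Matches: at [2:5] match 'd5/', groups = ('d5', '/').
Multiple groups make `findall` return tuples — one 2-tuple for the one match.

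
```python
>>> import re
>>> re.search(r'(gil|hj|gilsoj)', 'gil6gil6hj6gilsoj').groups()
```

`search` walks the string left to right and returns the first match it finds.
The match spans [0:3] → 'gil'.
Captured: group 1 = 'gil'.

('gil',)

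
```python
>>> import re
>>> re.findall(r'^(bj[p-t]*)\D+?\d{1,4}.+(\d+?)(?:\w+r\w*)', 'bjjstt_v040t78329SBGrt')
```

2 groups means the one result is a tuple of 2 captured strings — 1 here.

[('bj', '9')]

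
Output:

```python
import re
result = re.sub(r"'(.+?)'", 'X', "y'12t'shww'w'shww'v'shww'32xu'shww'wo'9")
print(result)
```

A `+?`/`*?`/`{m,n}?` starts at its minimum and grows only as far as needed for what follows to match.
Every occurrence is swapped for 'X'.

yXshwwXshwwXshwwXshwwX9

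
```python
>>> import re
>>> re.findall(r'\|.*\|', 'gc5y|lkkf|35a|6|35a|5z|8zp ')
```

['|lkkf|35a|6|35a|5z|']

Scanning left to right: at [4:23] → '|lkkf|35a|6|35a|5z|'.
Since nothing is captured, `findall` lists the 1 matched substring directly.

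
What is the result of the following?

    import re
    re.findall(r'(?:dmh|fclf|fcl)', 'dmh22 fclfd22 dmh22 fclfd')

['dmh', 'fclf', 'dmh', 'fclf']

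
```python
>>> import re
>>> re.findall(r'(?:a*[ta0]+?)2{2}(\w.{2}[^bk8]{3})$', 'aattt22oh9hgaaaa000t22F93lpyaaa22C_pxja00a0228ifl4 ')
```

['8ifl4 ']

Pattern: zero or more of the literal 'a', then one or more of one of [ta0] (lazy) (non-capturing group); then exactly 2 of a literal '2'; then a word character, then exactly 2 of any character, then exactly 3 of any character except [bk8] (captured); then anchored at the end.
Because there's exactly one group, `findall` drops the full match and keeps group 1 from the one hit.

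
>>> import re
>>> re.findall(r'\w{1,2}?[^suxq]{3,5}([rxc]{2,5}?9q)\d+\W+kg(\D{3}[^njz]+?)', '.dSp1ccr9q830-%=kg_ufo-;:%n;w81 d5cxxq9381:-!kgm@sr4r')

The pattern matches 1 to 2 of a word character (lazy), then 3 to 5 of any character except [suxq]; then 2 to 5 of one of [rxc] (lazy), then the literal '9q' (captured); then one or more of a digit, then one or more of a non-word character, then the literal 'kg'; then exactly 3 of a non-digit, then one or more of any character except [njz] (lazy) (captured).
A non-greedy quantifier consumes as few characters as it can — just enough that the remainder of the pattern still matches from where it stops; whatever follows it matches normally.
Scanning left to right: at [1:22] match 'dSp1ccr9q830-%=kg_ufo', groups = ('cr9q', '_ufo').
Multiple groups make `findall` return tuples — one 2-tuple for the one match.

[('cr9q', '_ufo')]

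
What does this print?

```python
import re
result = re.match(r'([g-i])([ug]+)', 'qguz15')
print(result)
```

The pattern matches a character in [g-i] (captured); then one or more of one of [ug] (captured).
`re.match` only tries the pattern at the start of the string.
Here the string doesn't start with a match, so the call returns None.

None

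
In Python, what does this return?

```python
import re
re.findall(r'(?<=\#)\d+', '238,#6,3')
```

['6']

The `(?=…)`/`(?<=…)` assertion just peeks at neighbouring text; it doesn't advance the match position.
`findall` yields the raw match text (1 of them) because the pattern has no groups.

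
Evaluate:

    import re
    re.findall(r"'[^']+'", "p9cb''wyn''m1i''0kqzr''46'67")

Scanning left to right: at [5:10] → "'wyn'"; at [10:15] → "'m1i'"; at [15:22] → "'0kqzr'"; at [22:26] → "'46'".
No capturing groups, so `findall` returns the 4 full match strings.

["'wyn'", "'m1i'", "'0kqzr'", "'46'"]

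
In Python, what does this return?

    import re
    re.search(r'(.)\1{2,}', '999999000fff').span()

`\1` is not a pattern — it's the concrete string captured by group 1, re-applied verbatim.
Unlike `match`, `search` isn't anchored — it looks for the pattern anywhere in the string.
The match spans [0:6] → '999999'.
Captured: group 1 = '9'.

(0, 6)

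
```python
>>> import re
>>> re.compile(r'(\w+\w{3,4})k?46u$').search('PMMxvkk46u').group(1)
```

'PMMxvkk'

The pattern matches one or more of a word character, then 3 to 4 of a word character (captured); then optionally the literal 'k', then the literal '46u'; then anchored at the end.
Unlike `match`, `search` isn't anchored — it looks for the pattern anywhere in the string.
The match spans [0:10] → 'PMMxvkk46u'.
Captured: group 1 = 'PMMxvkk'.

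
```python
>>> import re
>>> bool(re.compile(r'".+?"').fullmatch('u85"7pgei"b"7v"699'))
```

False

`re.fullmatch` is like wrapping the pattern in `^…$` (in single-line mode).
Here the string isn't matched end-to-end, so the call returns None, and `bool(None)` is False.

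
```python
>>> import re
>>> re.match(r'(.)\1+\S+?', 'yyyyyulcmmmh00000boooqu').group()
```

With `match`, the pattern is implicitly anchored at the beginning.
The match spans [0:6] → 'yyyyyu'.

'yyyyyu'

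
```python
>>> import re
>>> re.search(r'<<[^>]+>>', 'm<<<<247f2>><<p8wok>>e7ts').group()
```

The match spans [1:12] → '<<<<247f2>>'.

'<<<<247f2>>'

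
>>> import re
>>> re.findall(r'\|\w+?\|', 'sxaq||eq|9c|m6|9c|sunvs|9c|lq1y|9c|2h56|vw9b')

Scanning left to right: at [5:9] → '|eq|'; at [11:15] → '|m6|'; at [17:24] → '|sunvs|'; at [26:32] → '|lq1y|'; at [34:40] → '|2h56|'.
`findall` yields the raw match text (5 of them) because the pattern has no groups.

['|eq|', '|m6|', '|sunvs|', '|lq1y|', '|2h56|']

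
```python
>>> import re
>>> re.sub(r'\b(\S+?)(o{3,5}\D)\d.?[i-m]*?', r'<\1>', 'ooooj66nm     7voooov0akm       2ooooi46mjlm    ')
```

This matches a word boundary (`\b`, zero-width); then one or more of a non-whitespace character (lazy) (captured); then 3 to 5 of the literal 'o', then a non-digit (captured); then a digit, then optionally any character, then zero or more of a character in [i-m] (lazy).
With the lazy modifier that quantifier settles for the fewest repetitions that let the rest of the pattern succeed (the atoms after it are unaffected and can still be greedy).
Matches: at [0:7] → 'ooooj66'; at [14:23] → '7voooov0a'; at [32:40] → '2ooooi46'.
The replacement refers to a captured group, so each match is rewritten using its own captured text.

'<o>nm     <7v>km       <2>mjlm    '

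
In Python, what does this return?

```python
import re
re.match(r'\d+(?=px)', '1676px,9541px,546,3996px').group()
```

The `(?=…)`/`(?<=…)` assertion just peeks at neighbouring text; it doesn't advance the match position.
With `match`, the pattern is implicitly anchored at the beginning.
The match spans [0:4] → '1676'.

'1676'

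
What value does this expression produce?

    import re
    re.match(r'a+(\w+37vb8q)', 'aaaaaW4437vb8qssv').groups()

('W4437vb8q',)

The match spans [0:14] → 'aaaaaW4437vb8q'.
Captured: group 1 = 'W4437vb8q'.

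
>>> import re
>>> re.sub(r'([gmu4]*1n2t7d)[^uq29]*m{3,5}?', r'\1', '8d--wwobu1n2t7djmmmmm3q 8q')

'8d--wwobu1n2t7d3q 8q'

Each match is replaced using the text its own group 1 captured.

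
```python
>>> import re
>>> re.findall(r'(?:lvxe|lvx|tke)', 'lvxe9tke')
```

`|` is ordered: at each position the engine commits to the first alternative that works.
Matches: at [0:4] → 'lvxe'; at [5:8] → 'tke'.
`findall` yields the raw match text (2 of them) because the pattern has no groups.

['lvxe', 'tke']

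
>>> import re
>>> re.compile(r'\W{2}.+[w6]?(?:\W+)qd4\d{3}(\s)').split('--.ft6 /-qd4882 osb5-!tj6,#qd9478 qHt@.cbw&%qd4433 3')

['', ' ', '3']

This matches exactly 2 of a non-word character, then one or more of any character, then optionally one of [w6]; then one or more of a non-word character (non-capturing group); then the literal 'qd4', then exactly 3 of a digit; then whitespace (captured).
With a capturing group present, the delimiter's captured portion is kept in the result list.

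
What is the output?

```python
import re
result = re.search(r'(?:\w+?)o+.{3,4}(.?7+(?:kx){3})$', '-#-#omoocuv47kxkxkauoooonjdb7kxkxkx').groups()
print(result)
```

('7kxkxkx',)

The match spans [4:35] → 'omoocuv47kxkxkauoooonjdb7kxkxkx'.
Captured: group 1 = '7kxkxkx'.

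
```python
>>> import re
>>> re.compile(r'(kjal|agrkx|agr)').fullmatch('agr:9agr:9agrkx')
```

None

For `fullmatch`, every character of the input must be accounted for by the pattern.
Here the pattern can't cover the whole string, so the call returns None.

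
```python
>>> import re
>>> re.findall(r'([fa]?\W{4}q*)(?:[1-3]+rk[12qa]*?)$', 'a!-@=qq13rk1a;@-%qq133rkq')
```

['a;@-%qq']

This matches optionally one of [fa], then exactly 4 of a non-word character, then zero or more of the literal 'q' (captured); then one or more of a character in [1-3], then the literal 'rk', then zero or more of one of [12qa] (lazy) (non-capturing group); then anchored at the end.
`findall` collects group 1 from the one match (1 total).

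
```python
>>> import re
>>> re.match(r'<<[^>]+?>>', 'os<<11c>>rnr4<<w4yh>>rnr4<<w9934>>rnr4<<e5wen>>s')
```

None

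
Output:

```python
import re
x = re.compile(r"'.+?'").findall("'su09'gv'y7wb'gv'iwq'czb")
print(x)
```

A non-greedy quantifier consumes as few characters as it can — just enough that the remainder of the pattern still matches from where it stops; whatever follows it matches normally.
Scanning left to right: at [0:6] → "'su09'"; at [8:14] → "'y7wb'"; at [16:21] → "'iwq'".
`findall` yields the raw match text (3 of them) because the pattern has no groups.

["'su09'", "'y7wb'", "'iwq'"]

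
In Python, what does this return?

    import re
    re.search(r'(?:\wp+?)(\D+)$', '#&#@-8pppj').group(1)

'ppj'

The match spans [5:10] → '8pppj'.
Captured: group 1 = 'ppj'.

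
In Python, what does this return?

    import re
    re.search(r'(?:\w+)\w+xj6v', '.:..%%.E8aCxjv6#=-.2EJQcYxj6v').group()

This matches one or more of a word character (non-capturing group); then one or more of a word character, then the literal 'xj6', then the literal 'v'.
`re.search` tries every starting position until one works.
The match spans [19:29] → '2EJQcYxj6v'.

'2EJQcYxj6v'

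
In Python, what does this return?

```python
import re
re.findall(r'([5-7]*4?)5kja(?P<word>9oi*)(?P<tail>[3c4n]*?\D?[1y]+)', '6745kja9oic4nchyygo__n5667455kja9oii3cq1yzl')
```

The pattern matches zero or more of a character in [5-7], then optionally the literal '4' (captured); then the literal '5k', then the literal 'ja'; then the literal '9o', then zero or more of the literal 'i' (captured as 'word'); then zero or more of one of [3c4n] (lazy), then optionally a non-digit, then one or more of one of [1y] (captured as 'tail').
Matches: at [0:17] match '6745kja9oic4nchyy', groups = ('674', '9oi', 'c4nchyy'); at [27:41] match '55kja9oii3cq1y', groups = ('5', '9oii', '3cq1y').
3 groups means each result is a tuple of 3 captured strings — 2 here.

[('674', '9oi', 'c4nchyy'), ('5', '9oii', '3cq1y')]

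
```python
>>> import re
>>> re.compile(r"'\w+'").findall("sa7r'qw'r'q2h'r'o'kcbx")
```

["'qw'", "'q2h'", "'o'"]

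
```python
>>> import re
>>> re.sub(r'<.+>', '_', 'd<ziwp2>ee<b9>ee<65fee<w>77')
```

'd_77'

`sub` substitutes '_' at each match site.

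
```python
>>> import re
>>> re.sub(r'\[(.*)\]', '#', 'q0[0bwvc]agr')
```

'q0#agr'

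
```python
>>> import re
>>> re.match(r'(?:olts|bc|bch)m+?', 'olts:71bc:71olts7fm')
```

With `match`, the pattern is implicitly anchored at the beginning.
Here position 0 doesn't satisfy it, so the call returns None.

None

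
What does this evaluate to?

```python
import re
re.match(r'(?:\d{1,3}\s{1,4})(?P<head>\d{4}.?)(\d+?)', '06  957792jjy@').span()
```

(0, 10)

With `match`, the pattern is implicitly anchored at the beginning.
The match spans [0:10] → '06  957792'.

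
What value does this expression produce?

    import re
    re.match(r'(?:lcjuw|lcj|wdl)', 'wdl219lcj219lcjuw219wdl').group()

With `match`, the pattern is implicitly anchored at the beginning.
The match spans [0:3] → 'wdl'.

'wdl'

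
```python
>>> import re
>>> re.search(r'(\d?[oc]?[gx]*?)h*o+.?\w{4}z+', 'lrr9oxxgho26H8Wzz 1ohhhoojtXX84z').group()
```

The match spans [3:17] → '9oxxgho26H8Wzz'.

'9oxxgho26H8Wzz'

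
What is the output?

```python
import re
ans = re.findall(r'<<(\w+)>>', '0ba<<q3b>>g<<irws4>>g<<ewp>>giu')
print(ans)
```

`findall` collects group 1 from each match (3 total).

['q3b', 'irws4', 'ewp']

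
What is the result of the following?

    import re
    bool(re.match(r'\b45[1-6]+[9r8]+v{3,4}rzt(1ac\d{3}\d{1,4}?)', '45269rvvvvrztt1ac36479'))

False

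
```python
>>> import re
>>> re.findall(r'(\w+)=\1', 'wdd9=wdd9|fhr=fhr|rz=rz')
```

After group 1 captures some text, `\1` only succeeds where that same text appears again.
`findall` collects group 1 from each match (3 total).

['wdd9', 'fhr', 'rz']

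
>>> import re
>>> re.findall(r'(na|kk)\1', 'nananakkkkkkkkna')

['na', 'kk', 'kk']

After group 1 captures some text, `\1` only succeeds where that same text appears again.
Matches: at [0:4] match 'nana', group 1 = 'na'; at [6:10] match 'kkkk', group 1 = 'kk'; at [10:14] match 'kkkk', group 1 = 'kk'.
With a single group, `findall` returns only what that group captured — 3 items.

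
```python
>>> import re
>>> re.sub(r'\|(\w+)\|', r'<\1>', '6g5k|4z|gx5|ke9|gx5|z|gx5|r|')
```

Matches: at [4:8] → '|4z|'; at [11:16] → '|ke9|'; at [19:22] → '|z|'; at [25:28] → '|r|'.
`\1` in the replacement pulls in group 1's text for each match.

'6g5k<4z>gx5<ke9>gx5<z>gx5<r>'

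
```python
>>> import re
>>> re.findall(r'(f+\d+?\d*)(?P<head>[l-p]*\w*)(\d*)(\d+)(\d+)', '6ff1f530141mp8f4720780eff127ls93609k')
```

[('ff1', 'f530141mp8f4720780eff127ls936', '', '0', '9')]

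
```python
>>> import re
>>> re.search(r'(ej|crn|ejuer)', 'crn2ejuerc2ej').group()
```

The match spans [0:3] → 'crn'.

'crn'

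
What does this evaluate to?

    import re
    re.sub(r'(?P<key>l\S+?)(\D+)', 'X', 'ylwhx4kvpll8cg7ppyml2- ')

Lazy quantifiers expand one character at a time until the remainder of the pattern can match.
`sub` substitutes 'X' at each match site.

'yX4kvpX7ppymX'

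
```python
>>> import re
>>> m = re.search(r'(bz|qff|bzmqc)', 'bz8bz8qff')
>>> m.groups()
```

The match spans [0:2] → 'bz'.
Captured: group 1 = 'bz'.

('bz',)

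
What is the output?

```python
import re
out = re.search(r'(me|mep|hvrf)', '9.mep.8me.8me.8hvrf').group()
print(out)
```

Branches in `(...|...)` are attempted left-to-right; the first branch that allows the whole pattern to succeed is taken.
Unlike `match`, `search` isn't anchored — it looks for the pattern anywhere in the string.
The match spans [2:4] → 'me'.
Captured: group 1 = 'me'.

me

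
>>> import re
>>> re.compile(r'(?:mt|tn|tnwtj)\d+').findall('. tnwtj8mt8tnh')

['tnwtj8', 'mt8']

Scanning left to right: at [2:8] → 'tnwtj8'; at [8:11] → 'mt8'.
`findall` yields the raw match text (2 of them) because the pattern has no groups.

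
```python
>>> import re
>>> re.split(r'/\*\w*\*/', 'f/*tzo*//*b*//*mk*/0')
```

['f', '', '', '0']

Matches to split on: at [1:8] → '/*tzo*/'; at [8:13] → '/*b*/'; at [13:19] → '/*mk*/'.
The string is cut at each match, leaving 4 pieces.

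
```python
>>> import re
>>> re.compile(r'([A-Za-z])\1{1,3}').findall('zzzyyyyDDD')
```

`\1` has to match the exact text group 1 already captured.
Scanning left to right: at [0:3] match 'zzz', group 1 = 'z'; at [3:7] match 'yyyy', group 1 = 'y'; at [7:10] match 'DDD', group 1 = 'D'.
With a single group, `findall` returns only what that group captured — 3 items.

['z', 'y', 'D']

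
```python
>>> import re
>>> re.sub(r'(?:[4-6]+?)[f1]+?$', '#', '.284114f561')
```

The pattern matches one or more of a character in [4-6] (lazy) (non-capturing group); then one or more of one of [f1] (lazy); then anchored at the end.
Matches: at [8:11] → '561'.
Every occurrence is swapped for '#'.

'.284114f#'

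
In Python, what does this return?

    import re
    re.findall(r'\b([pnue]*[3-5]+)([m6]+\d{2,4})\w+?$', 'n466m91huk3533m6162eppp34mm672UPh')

This matches a word boundary (`\b`, zero-width); then zero or more of one of [pnue], then one or more of a character in [3-5] (captured); then one or more of one of [m6], then 2 to 4 of a digit (captured); then one or more of a word character (lazy); then anchored at the end.
Scanning left to right: at [0:33] match 'n466m91huk3533m6162eppp34mm672UPh', groups = ('n4', '66m91').
Multiple groups make `findall` return tuples — one 2-tuple for the one match.

[('n4', '66m91')]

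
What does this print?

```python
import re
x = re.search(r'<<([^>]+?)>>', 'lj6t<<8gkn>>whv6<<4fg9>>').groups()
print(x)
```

`re.search` tries every starting position until one works.
The match spans [4:12] → '<<8gkn>>'.
Captured: group 1 = '8gkn'.

('8gkn',)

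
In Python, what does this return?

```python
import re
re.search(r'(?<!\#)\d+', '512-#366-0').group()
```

'512'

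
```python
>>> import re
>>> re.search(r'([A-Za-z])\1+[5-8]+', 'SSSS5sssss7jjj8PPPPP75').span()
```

(0, 5)

After group 1 captures some text, `\1` only succeeds where that same text appears again.
The match spans [0:5] → 'SSSS5'.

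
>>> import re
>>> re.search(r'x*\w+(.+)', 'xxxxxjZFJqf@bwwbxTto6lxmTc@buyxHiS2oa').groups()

The pattern matches zero or more of a literal 'x', then one or more of a word character; then one or more of any character (captured).
`re.search` scans for the first position where the pattern succeeds.
The match spans [0:37] → 'xxxxxjZFJqf@bwwbxTto6lxmTc@buyxHiS2oa'.
Captured: group 1 = '@bwwbxTto6lxmTc@buyxHiS2oa'.

('@bwwbxTto6lxmTc@buyxHiS2oa',)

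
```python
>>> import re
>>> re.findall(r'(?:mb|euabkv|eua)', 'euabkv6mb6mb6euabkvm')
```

['euabkv', 'mb', 'mb', 'euabkv']

Alternation tries branches left to right and keeps the first one that lets the overall match succeed at that position.
With no groups in the pattern, `findall` gives back each whole match — 4 here.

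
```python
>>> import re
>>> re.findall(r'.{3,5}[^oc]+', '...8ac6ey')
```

No capturing groups, so `findall` returns the 2 full match strings.

['...8a', 'c6ey']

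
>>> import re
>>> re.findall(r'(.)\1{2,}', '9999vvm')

`\1` is not a pattern — it's the concrete string captured by group 1, re-applied verbatim.
One capturing group, so `findall` returns just the captured substring from the one match — 1 in all.

['9']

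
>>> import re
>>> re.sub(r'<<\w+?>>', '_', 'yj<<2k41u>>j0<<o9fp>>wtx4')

Matches: at [2:11] → '<<2k41u>>'; at [13:21] → '<<o9fp>>'.
Each match is replaced by '_'.

'yj_j0_wtx4'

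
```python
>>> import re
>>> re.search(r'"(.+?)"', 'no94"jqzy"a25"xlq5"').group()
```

'"jqzy"'

Because the quantifier is non-greedy, it stops expanding at the earliest point where the rest of the pattern can succeed.
`search` walks the string left to right and returns the first match it finds.
The match spans [4:10] → '"jqzy"'.
Captured: group 1 = 'jqzy'.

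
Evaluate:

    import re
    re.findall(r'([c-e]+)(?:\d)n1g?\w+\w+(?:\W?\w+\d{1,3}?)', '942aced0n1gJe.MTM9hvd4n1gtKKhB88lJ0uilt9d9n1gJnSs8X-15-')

['ced']

The pattern matches one or more of a character in [c-e] (captured); then a digit (non-capturing group); then the literal 'n1', then optionally the literal 'g', then one or more of a word character; then one or more of a word character; then optionally a non-word character, then one or more of a word character, then 1 to 3 of a digit (lazy) (non-capturing group).
Matches: at [4:50] match 'ced0n1gJe.MTM9hvd4n1gtKKhB88lJ0uilt9d9n1gJnSs8', group 1 = 'ced'.
`findall` collects group 1 from the one match (1 total).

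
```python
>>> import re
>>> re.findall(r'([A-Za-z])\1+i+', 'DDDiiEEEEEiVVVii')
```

`\1` has to match the exact text group 1 already captured.
Scanning left to right: at [0:5] match 'DDDii', group 1 = 'D'; at [5:11] match 'EEEEEi', group 1 = 'E'; at [11:16] match 'VVVii', group 1 = 'V'.
With a single group, `findall` returns only what that group captured — 3 items.

['D', 'E', 'V']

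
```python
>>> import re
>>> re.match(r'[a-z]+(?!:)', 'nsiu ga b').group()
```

'nsiu'

The negative lookaround is zero-width — it rules out positions where the adjacent text would match, without consuming anything.
With `match`, the pattern is implicitly anchored at the beginning.
The match spans [0:4] → 'nsiu'.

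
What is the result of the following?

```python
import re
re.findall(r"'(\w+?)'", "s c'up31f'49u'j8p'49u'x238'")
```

Matches: at [3:10] match "'up31f'", group 1 = 'up31f'; at [13:18] match "'j8p'", group 1 = 'j8p'; at [21:27] match "'x238'", group 1 = 'x238'.
One capturing group, so `findall` returns just the captured substring from each match — 3 in all.

['up31f', 'j8p', 'x238']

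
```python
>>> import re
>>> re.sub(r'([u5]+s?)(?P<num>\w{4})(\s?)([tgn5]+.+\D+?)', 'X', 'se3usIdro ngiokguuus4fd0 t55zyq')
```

'se3X'

The pattern matches one or more of one of [u5], then optionally the literal 's' (captured); then exactly 4 of a word character (captured as 'num'); then optionally whitespace (captured); then one or more of one of [tgn5], then one or more of any character, then one or more of a non-digit (lazy) (captured).
Matches: at [3:31] → 'usIdro ngiokguuus4fd0 t55zyq'.
`sub` substitutes 'X' at each match site.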